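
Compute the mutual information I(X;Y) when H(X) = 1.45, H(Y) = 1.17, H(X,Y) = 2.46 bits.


I(X;Y) = H(X) + H(Y) - H(X,Y) = 1.45 + 1.17 - 2.46 = 0.16

0.16 bits


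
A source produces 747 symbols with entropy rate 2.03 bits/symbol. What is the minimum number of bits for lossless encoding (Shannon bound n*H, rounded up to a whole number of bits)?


Minimum bits >= n * H = 747 * 2.03 = 1516.41, rounded up to a whole number of bits = 1517

1517 bits


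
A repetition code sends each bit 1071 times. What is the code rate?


Rate = k/n = 1/1071

1/1071


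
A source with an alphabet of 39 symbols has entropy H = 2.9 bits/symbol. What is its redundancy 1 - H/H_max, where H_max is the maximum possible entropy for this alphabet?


H_max = log2(K) = log2(39) = 5.2854 bits/symbol. Redundancy = 1 - H/H_max = 1 - 2.9/5.2854 = 1 - 0.5487 = 0.4513

0.4513


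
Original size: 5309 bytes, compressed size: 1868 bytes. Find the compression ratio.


Ratio = original / compressed = 5309 / 1868 = 2.8421

2.8421


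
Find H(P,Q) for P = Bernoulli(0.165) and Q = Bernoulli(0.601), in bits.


H(P,Q) = -p*log2(q) - (1-p)*log2(1-q). -0.165*log2(0.601) = 0.121203; -0.835*log2(0.399) = 1.106825. H(P,Q) = 0.121203 + 1.106825 = 1.228

1.228 bits


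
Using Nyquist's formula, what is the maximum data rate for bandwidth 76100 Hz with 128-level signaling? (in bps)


Rate = 2 * B * log2(M) = 2 * 76100 * 7.0 = 1065400.0

1065400.0 bps


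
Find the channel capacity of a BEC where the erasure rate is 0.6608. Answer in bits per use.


C = 1 - epsilon = 1 - 0.6608 = 0.3392

0.3392 bits


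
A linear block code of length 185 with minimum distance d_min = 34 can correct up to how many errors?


Correction capability = floor((d-1)/2) = floor((34-1)/2) = 16

16 errors


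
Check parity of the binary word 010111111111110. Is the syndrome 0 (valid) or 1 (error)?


Syndrome = XOR of all bits = 0 XOR 1 XOR 0 XOR 1 XOR 1 XOR 1 XOR 1 XOR 1 XOR 1 XOR 1 XOR 1 XOR 1 XOR 1 XOR 1 XOR 0 = 0

0


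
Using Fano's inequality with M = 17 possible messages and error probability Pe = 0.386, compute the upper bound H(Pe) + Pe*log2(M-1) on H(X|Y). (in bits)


H(Pe) = -Pe*log2(Pe) - (1-Pe)*log2(1-Pe) = -0.386*log2(0.386) - 0.614*log2(0.614) = 0.530104 + 0.432065 = 0.9622. Pe*log2(M-1) = 0.386*log2(16) = 1.544000. Bound = H(Pe) + Pe*log2(M-1) = 0.530104 + 0.432065 + 1.544000 = 2.5062

2.5062 bits


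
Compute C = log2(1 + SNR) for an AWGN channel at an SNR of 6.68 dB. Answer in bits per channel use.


SNR_linear = 10^(6.68/10) = 4.6559; C = log2(1 + SNR_linear) = log2(1 + 4.6559) = 2.4997

2.4997 bits/channel use


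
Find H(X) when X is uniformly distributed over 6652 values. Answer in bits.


H = log2(n) = log2(6652) = 12.6996

12.6996 bits


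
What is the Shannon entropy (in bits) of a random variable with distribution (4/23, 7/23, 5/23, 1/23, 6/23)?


H = -sum(p_i * log2(p_i)). Terms: -(4/23)*log2(4/23) = 0.438880; -(7/23)*log2(7/23) = 0.522324; -(5/23)*log2(5/23) = 0.478616; -(1/23)*log2(1/23) = 0.196677; -(6/23)*log2(6/23) = 0.505722. H = 0.438880 + 0.522324 + 0.478616 + 0.196677 + 0.505722 = 2.1422

2.1422 bits


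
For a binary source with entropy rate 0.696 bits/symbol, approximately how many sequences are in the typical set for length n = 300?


log2|A_typical| = nH = 300 * 0.696 = 208.8, so |A_typical| ~ 2^208.8 = 7.162e+62

7.162e+62


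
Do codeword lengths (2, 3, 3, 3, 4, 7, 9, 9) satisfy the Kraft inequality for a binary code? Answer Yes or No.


Kraft sum = sum(2^(-l_i)) = 0.6992, need <= 1. Result: satisfied (a binary prefix-free code with these lengths exists)

Yes


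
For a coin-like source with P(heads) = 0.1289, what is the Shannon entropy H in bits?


H = -p*log2(p) - (1-p)*log2(1-p). -0.1289*log2(0.1289) = 0.380987; -0.8711*log2(0.8711) = 0.173427. H = 0.380987 + 0.173427 = 0.5544

0.5544 bits


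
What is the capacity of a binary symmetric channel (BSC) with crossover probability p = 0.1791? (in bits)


H(p) = -p*log2(p) - (1-p)*log2(1-p) = -0.1791*log2(0.1791) - 0.8209*log2(0.8209) = 0.444376 + 0.233728 = 0.6781. C = 1 - H(p) = 1 - 0.6781 = 0.3219

0.3219 bits


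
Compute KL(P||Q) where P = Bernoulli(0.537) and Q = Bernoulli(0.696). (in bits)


KL = p*log2(p/q) + (1-p)*log2((1-p)/(1-q)) = 0.537*log2(0.537/0.696) + 0.463*log2(0.463/0.304) = 0.0801

0.0801 bits


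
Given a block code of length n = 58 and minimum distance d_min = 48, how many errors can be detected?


Detection capability = d_min - 1 = 48 - 1 = 47

47 errors


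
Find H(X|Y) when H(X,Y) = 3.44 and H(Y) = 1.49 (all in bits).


H(X|Y) = H(X,Y) - H(Y) = 3.44 - 1.49 = 1.95

1.95 bits


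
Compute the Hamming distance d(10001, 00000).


Count differing positions: ^ . . . ^ = 2 differences

2


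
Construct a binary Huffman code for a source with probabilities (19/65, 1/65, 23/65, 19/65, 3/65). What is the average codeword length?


Huffman construction (repeatedly merge the two least-probable nodes; each merge adds 1 bit to every symbol beneath it): 1/65 + 3/65 = 4/65; 4/65 + 19/65 = 23/65; 19/65 + 23/65 = 42/65; 23/65 + 42/65 = 1. Resulting codeword lengths (in the order the probabilities were given): (2, 3, 2, 2, 3). L_avg = sum(p_i * l_i) = 19/65*2 + 1/65*3 + 23/65*2 + 19/65*2 + 3/65*3 = 134/65 = 2.0615

2.0615 bits


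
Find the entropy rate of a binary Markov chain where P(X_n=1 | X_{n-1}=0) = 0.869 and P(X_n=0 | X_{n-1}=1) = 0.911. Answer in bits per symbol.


Stationary distribution: pi_0 = p10/(p01+p10) = 0.5118, pi_1 = 0.4882. Entropy rate H' = pi_0*H(p01) + pi_1*H(p10) = 0.5118*0.5602 + 0.4882*0.4331 = 0.4981

0.4981 bits/symbol


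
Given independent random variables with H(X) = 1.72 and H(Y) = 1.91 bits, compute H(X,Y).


For independent variables, H(X,Y) = H(X) + H(Y) = 1.72 + 1.91 = 3.63

3.63 bits


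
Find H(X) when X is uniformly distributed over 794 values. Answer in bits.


H = log2(n) = log2(794) = 9.633

9.633 bits


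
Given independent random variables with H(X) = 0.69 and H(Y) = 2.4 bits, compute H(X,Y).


For independent variables, H(X,Y) = H(X) + H(Y) = 0.69 + 2.4 = 3.09

3.09 bits


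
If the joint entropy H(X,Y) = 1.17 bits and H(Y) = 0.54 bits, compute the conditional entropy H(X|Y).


H(X|Y) = H(X,Y) - H(Y) = 1.17 - 0.54 = 0.63

0.63 bits


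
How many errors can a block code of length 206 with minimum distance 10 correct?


Correction capability = floor((d-1)/2) = floor((10-1)/2) = 4

4 errors


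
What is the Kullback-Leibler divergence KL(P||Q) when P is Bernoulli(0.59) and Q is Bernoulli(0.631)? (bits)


KL = p*log2(p/q) + (1-p)*log2((1-p)/(1-q)) = 0.59*log2(0.59/0.631) + 0.41*log2(0.41/0.369) = 0.0051

0.0051 bits


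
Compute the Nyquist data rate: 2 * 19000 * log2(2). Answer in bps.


Rate = 2 * B * log2(M) = 2 * 19000 * 1.0 = 38000.0

38000.0 bps


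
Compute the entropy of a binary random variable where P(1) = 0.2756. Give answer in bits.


H = -p*log2(p) - (1-p)*log2(1-p). -0.2756*log2(0.2756) = 0.512437; -0.7244*log2(0.7244) = 0.336949. H = 0.512437 + 0.336949 = 0.8494

0.8494 bits


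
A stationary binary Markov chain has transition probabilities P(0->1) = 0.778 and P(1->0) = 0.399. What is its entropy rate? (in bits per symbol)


Stationary distribution: pi_0 = p10/(p01+p10) = 0.339, pi_1 = 0.661. Entropy rate H' = pi_0*H(p01) + pi_1*H(p10) = 0.339*0.7638 + 0.661*0.9704 = 0.9003

0.9003 bits/symbol


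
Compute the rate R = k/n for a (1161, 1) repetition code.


Rate = k/n = 1/1161

1/1161


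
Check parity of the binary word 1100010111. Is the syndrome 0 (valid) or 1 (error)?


Syndrome = XOR of all bits = 1 XOR 1 XOR 0 XOR 0 XOR 0 XOR 1 XOR 0 XOR 1 XOR 1 XOR 1 = 0

0


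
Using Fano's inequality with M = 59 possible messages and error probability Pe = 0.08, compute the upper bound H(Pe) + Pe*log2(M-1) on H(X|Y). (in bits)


H(Pe) = -Pe*log2(Pe) - (1-Pe)*log2(1-Pe) = -0.08*log2(0.08) - 0.92*log2(0.92) = 0.291508 + 0.110671 = 0.4022. Pe*log2(M-1) = 0.08*log2(58) = 0.468638. Bound = H(Pe) + Pe*log2(M-1) = 0.291508 + 0.110671 + 0.468638 = 0.8708

0.8708 bits


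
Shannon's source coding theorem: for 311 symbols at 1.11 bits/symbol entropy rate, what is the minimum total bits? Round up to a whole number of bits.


Minimum bits >= n * H = 311 * 1.11 = 345.21, rounded up to a whole number of bits = 346

346 bits


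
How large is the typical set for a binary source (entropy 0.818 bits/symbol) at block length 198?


log2|A_typical| = nH = 198 * 0.818 = 161.964, so |A_typical| ~ 2^161.964 = 5.702e+48

5.702e+48


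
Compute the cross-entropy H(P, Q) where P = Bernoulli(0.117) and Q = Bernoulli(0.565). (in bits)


H(P,Q) = -p*log2(q) - (1-p)*log2(1-q). -0.117*log2(0.565) = 0.096370; -0.883*log2(0.435) = 1.060406. H(P,Q) = 0.096370 + 1.060406 = 1.1568

1.1568 bits


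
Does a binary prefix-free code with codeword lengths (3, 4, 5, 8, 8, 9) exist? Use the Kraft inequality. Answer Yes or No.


Kraft sum = sum(2^(-l_i)) = 0.2285, need <= 1. Result: satisfied (a binary prefix-free code with these lengths exists)

Yes


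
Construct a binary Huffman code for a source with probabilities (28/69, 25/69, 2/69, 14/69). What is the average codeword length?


Huffman construction (repeatedly merge the two least-probable nodes; each merge adds 1 bit to every symbol beneath it): 2/69 + 14/69 = 16/69; 16/69 + 25/69 = 41/69; 28/69 + 41/69 = 1. Resulting codeword lengths (in the order the probabilities were given): (1, 2, 3, 3). L_avg = sum(p_i * l_i) = 28/69*1 + 25/69*2 + 2/69*3 + 14/69*3 = 42/23 = 1.8261

1.8261 bits


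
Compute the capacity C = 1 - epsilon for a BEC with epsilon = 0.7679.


C = 1 - epsilon = 1 - 0.7679 = 0.2321

0.2321 bits


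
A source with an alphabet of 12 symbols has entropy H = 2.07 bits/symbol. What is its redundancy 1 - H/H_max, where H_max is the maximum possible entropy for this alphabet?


H_max = log2(K) = log2(12) = 3.585 bits/symbol. Redundancy = 1 - H/H_max = 1 - 2.07/3.585 = 1 - 0.5774 = 0.4226

0.4226


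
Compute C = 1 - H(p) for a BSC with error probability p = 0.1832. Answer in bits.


H(p) = -p*log2(p) - (1-p)*log2(1-p) = -0.1832*log2(0.1832) - 0.8168*log2(0.8168) = 0.448567 + 0.238461 = 0.687. C = 1 - H(p) = 1 - 0.687 = 0.313

0.313 bits


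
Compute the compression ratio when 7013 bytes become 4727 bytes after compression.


Ratio = original / compressed = 7013 / 4727 = 1.4836

1.4836


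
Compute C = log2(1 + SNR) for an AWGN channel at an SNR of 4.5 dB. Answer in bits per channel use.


SNR_linear = 10^(4.5/10) = 2.8184; C = log2(1 + SNR_linear) = log2(1 + 2.8184) = 1.933

1.933 bits/channel use


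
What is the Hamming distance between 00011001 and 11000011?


Count differing positions: ^ ^ . ^ ^ . ^ . = 5 differences

5


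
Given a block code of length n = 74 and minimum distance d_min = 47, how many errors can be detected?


Detection capability = d_min - 1 = 47 - 1 = 46

46 errors


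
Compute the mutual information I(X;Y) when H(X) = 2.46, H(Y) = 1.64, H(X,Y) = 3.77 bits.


I(X;Y) = H(X) + H(Y) - H(X,Y) = 2.46 + 1.64 - 3.77 = 0.33

0.33 bits


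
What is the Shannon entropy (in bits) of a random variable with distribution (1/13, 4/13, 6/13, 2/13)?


H = -sum(p_i * log2(p_i)). Terms: -(1/13)*log2(1/13) = 0.284649; -(4/13)*log2(4/13) = 0.523212; -(6/13)*log2(6/13) = 0.514836; -(2/13)*log2(2/13) = 0.415452. H = 0.284649 + 0.523212 + 0.514836 + 0.415452 = 1.7381

1.7381 bits


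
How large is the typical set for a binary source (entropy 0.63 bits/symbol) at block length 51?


log2|A_typical| = nH = 51 * 0.63 = 32.13, so |A_typical| ~ 2^32.13 = 4.700e+09

4.700e+09


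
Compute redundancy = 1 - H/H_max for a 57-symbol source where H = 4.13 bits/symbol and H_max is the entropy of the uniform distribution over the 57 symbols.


H_max = log2(K) = log2(57) = 5.8329 bits/symbol. Redundancy = 1 - H/H_max = 1 - 4.13/5.8329 = 1 - 0.7081 = 0.2919

0.2919


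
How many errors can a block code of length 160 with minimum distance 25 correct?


Correction capability = floor((d-1)/2) = floor((25-1)/2) = 12

12 errors


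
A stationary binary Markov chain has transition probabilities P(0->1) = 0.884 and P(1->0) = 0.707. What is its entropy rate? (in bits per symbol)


Stationary distribution: pi_0 = p10/(p01+p10) = 0.4444, pi_1 = 0.5556. Entropy rate H' = pi_0*H(p01) + pi_1*H(p10) = 0.4444*0.5178 + 0.5556*0.8726 = 0.7149

0.7149 bits/symbol


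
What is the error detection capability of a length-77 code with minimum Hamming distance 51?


Detection capability = d_min - 1 = 51 - 1 = 50

50 errors


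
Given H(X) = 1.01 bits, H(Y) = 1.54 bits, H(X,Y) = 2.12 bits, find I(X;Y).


I(X;Y) = H(X) + H(Y) - H(X,Y) = 1.01 + 1.54 - 2.12 = 0.43

0.43 bits


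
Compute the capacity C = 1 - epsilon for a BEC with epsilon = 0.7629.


C = 1 - epsilon = 1 - 0.7629 = 0.2371

0.2371 bits


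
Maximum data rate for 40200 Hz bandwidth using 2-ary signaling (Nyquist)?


Rate = 2 * B * log2(M) = 2 * 40200 * 1.0 = 80400.0

80400.0 bps


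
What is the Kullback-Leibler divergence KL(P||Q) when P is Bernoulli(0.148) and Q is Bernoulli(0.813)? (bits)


KL = p*log2(p/q) + (1-p)*log2((1-p)/(1-q)) = 0.148*log2(0.148/0.813) + 0.852*log2(0.852/0.187) = 1.5003

1.5003 bits


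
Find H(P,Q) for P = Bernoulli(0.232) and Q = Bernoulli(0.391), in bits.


H(P,Q) = -p*log2(q) - (1-p)*log2(1-q). -0.232*log2(0.391) = 0.314304; -0.768*log2(0.609) = 0.549493. H(P,Q) = 0.314304 + 0.549493 = 0.8638

0.8638 bits


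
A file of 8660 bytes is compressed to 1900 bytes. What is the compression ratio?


Ratio = original / compressed = 8660 / 1900 = 4.5579

4.5579


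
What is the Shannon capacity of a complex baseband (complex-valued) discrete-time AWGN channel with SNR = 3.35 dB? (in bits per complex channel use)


SNR_linear = 10^(3.35/10) = 2.1627; C = log2(1 + SNR_linear) = log2(1 + 2.1627) = 1.6612

1.6612 bits/channel use


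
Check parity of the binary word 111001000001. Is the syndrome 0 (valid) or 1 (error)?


Syndrome = XOR of all bits = 1 XOR 1 XOR 1 XOR 0 XOR 0 XOR 1 XOR 0 XOR 0 XOR 0 XOR 0 XOR 0 XOR 1 = 1

1


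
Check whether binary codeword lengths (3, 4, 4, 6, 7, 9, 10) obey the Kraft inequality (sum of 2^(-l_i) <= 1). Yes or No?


Kraft sum = sum(2^(-l_i)) = 0.2764, need <= 1. Result: satisfied (a binary prefix-free code with these lengths exists)

Yes


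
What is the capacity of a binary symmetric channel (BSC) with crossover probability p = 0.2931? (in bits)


H(p) = -p*log2(p) - (1-p)*log2(1-p) = -0.2931*log2(0.2931) - 0.7069*log2(0.7069) = 0.518944 + 0.353748 = 0.8727. C = 1 - H(p) = 1 - 0.8727 = 0.1273

0.1273 bits


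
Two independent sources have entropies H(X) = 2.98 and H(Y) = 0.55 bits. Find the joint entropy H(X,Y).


For independent variables, H(X,Y) = H(X) + H(Y) = 2.98 + 0.55 = 3.53

3.53 bits


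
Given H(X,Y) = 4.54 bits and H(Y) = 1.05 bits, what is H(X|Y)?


H(X|Y) = H(X,Y) - H(Y) = 4.54 - 1.05 = 3.49

3.49 bits


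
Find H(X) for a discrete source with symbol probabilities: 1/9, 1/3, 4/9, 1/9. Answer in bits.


H = -sum(p_i * log2(p_i)). Terms: -(1/9)*log2(1/9) = 0.352214; -(1/3)*log2(1/3) = 0.528321; -(4/9)*log2(4/9) = 0.519967; -(1/9)*log2(1/9) = 0.352214. H = 0.352214 + 0.528321 + 0.519967 + 0.352214 = 1.7527

1.7527 bits


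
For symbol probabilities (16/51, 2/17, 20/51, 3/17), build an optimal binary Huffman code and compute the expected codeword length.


Huffman construction (repeatedly merge the two least-probable nodes; each merge adds 1 bit to every symbol beneath it): 2/17 + 3/17 = 5/17; 5/17 + 16/51 = 31/51; 20/51 + 31/51 = 1. Resulting codeword lengths (in the order the probabilities were given): (2, 3, 1, 3). L_avg = sum(p_i * l_i) = 16/51*2 + 2/17*3 + 20/51*1 + 3/17*3 = 97/51 = 1.902

1.902 bits


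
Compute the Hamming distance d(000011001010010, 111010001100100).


Count differing positions: ^ ^ ^ . . ^ . . . ^ ^ . ^ ^ . = 8 differences

8


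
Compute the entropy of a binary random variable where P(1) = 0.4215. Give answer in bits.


H = -p*log2(p) - (1-p)*log2(1-p). -0.4215*log2(0.4215) = 0.525356; -0.5785*log2(0.5785) = 0.456790. H = 0.525356 + 0.456790 = 0.9821

0.9821 bits


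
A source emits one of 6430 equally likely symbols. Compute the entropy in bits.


H = log2(n) = log2(6430) = 12.6506

12.6506 bits


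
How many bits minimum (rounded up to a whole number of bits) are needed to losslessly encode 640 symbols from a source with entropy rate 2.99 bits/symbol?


Minimum bits >= n * H = 640 * 2.99 = 1913.6, rounded up to a whole number of bits = 1914

1914 bits


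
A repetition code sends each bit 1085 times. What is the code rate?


Rate = k/n = 1/1085

1/1085


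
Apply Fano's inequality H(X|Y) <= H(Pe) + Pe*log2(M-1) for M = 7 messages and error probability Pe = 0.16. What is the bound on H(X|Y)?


H(Pe) = -Pe*log2(Pe) - (1-Pe)*log2(1-Pe) = -0.16*log2(0.16) - 0.84*log2(0.84) = 0.423017 + 0.211293 = 0.6343. Pe*log2(M-1) = 0.16*log2(6) = 0.413594. Bound = H(Pe) + Pe*log2(M-1) = 0.423017 + 0.211293 + 0.413594 = 1.0479

1.0479 bits


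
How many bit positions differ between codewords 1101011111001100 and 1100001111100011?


Count differing positions: . . . ^ . ^ . . . . ^ . ^ ^ ^ ^ = 7 differences

7


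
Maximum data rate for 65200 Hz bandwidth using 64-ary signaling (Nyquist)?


Rate = 2 * B * log2(M) = 2 * 65200 * 6.0 = 782400.0

782400.0 bps


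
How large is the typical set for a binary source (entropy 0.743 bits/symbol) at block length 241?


log2|A_typical| = nH = 241 * 0.743 = 179.063, so |A_typical| ~ 2^179.063 = 8.004e+53

8.004e+53


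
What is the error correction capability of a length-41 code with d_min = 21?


Correction capability = floor((d-1)/2) = floor((21-1)/2) = 10

10 errors


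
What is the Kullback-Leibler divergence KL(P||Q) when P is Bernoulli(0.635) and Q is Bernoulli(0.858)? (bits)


KL = p*log2(p/q) + (1-p)*log2((1-p)/(1-q)) = 0.635*log2(0.635/0.858) + 0.365*log2(0.365/0.142) = 0.2214

0.2214 bits


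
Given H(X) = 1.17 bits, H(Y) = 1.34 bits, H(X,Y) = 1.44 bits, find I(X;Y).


I(X;Y) = H(X) + H(Y) - H(X,Y) = 1.17 + 1.34 - 1.44 = 1.07

1.07 bits


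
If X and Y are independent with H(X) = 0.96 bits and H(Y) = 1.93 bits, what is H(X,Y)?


For independent variables, H(X,Y) = H(X) + H(Y) = 0.96 + 1.93 = 2.89

2.89 bits


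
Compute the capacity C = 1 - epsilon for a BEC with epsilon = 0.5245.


C = 1 - epsilon = 1 - 0.5245 = 0.4755

0.4755 bits


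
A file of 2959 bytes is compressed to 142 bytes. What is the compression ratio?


Ratio = original / compressed = 2959 / 142 = 20.838

20.838


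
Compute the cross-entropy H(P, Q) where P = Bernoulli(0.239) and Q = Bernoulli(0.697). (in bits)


H(P,Q) = -p*log2(q) - (1-p)*log2(1-q). -0.239*log2(0.697) = 0.124464; -0.761*log2(0.303) = 1.310906. H(P,Q) = 0.124464 + 1.310906 = 1.4354

1.4354 bits


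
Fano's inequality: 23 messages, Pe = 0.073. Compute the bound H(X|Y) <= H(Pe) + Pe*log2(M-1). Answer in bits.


H(Pe) = -Pe*log2(Pe) - (1-Pe)*log2(1-Pe) = -0.073*log2(0.073) - 0.927*log2(0.927) = 0.275645 + 0.101376 = 0.377. Pe*log2(M-1) = 0.073*log2(22) = 0.325539. Bound = H(Pe) + Pe*log2(M-1) = 0.275645 + 0.101376 + 0.325539 = 0.7026

0.7026 bits


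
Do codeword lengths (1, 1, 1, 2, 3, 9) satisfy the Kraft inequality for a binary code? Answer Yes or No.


Kraft sum = sum(2^(-l_i)) = 1.877, need <= 1. Result: violated (a binary prefix-free code with these lengths cannot exist)

No


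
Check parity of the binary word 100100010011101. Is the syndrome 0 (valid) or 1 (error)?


Syndrome = XOR of all bits = 1 XOR 0 XOR 0 XOR 1 XOR 0 XOR 0 XOR 0 XOR 1 XOR 0 XOR 0 XOR 1 XOR 1 XOR 1 XOR 0 XOR 1 = 1

1


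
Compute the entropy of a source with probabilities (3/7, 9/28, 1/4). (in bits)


H = -sum(p_i * log2(p_i)). Terms: -(3/7)*log2(3/7) = 0.523882; -(9/28)*log2(9/28) = 0.526317; -(1/4)*log2(1/4) = 0.500000. H = 0.523882 + 0.526317 + 0.500000 = 1.5502

1.5502 bits


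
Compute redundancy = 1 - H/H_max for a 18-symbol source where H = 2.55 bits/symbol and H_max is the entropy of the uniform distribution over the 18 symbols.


H_max = log2(K) = log2(18) = 4.1699 bits/symbol. Redundancy = 1 - H/H_max = 1 - 2.55/4.1699 = 1 - 0.6115 = 0.3885

0.3885


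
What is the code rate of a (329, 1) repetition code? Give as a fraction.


Rate = k/n = 1/329

1/329


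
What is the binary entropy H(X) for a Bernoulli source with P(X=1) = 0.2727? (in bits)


H = -p*log2(p) - (1-p)*log2(1-p). -0.2727*log2(0.2727) = 0.511207; -0.7273*log2(0.7273) = 0.334105. H = 0.511207 + 0.334105 = 0.8453

0.8453 bits


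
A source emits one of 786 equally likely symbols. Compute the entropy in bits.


H = log2(n) = log2(786) = 9.6184

9.6184 bits


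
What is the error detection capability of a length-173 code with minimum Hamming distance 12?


Detection capability = d_min - 1 = 12 - 1 = 11

11 errors


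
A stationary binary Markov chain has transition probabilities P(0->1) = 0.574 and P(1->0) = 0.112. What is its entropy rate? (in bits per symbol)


Stationary distribution: pi_0 = p10/(p01+p10) = 0.1633, pi_1 = 0.8367. Entropy rate H' = pi_0*H(p01) + pi_1*H(p10) = 0.1633*0.9841 + 0.8367*0.5059 = 0.584

0.584 bits/symbol


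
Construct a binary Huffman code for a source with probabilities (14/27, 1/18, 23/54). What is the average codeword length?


Huffman construction (repeatedly merge the two least-probable nodes; each merge adds 1 bit to every symbol beneath it): 1/18 + 23/54 = 13/27; 13/27 + 14/27 = 1. Resulting codeword lengths (in the order the probabilities were given): (1, 2, 2). L_avg = sum(p_i * l_i) = 14/27*1 + 1/18*2 + 23/54*2 = 40/27 = 1.4815

1.4815 bits


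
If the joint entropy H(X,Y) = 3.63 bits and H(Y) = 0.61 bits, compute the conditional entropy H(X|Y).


H(X|Y) = H(X,Y) - H(Y) = 3.63 - 0.61 = 3.02

3.02 bits


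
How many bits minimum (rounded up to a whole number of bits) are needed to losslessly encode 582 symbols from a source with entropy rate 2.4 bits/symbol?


Minimum bits >= n * H = 582 * 2.4 = 1396.8, rounded up to a whole number of bits = 1397

1397 bits


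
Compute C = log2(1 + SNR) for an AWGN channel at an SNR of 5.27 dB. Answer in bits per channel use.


SNR_linear = 10^(5.27/10) = 3.3651; C = log2(1 + SNR_linear) = log2(1 + 3.3651) = 2.126

2.126 bits/channel use


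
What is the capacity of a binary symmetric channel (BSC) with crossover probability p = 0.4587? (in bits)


H(p) = -p*log2(p) - (1-p)*log2(1-p) = -0.4587*log2(0.4587) - 0.5413*log2(0.5413) = 0.515752 + 0.479321 = 0.9951. C = 1 - H(p) = 1 - 0.9951 = 0.0049

0.0049 bits


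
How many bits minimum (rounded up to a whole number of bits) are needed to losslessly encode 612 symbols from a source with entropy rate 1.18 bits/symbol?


Minimum bits >= n * H = 612 * 1.18 = 722.16, rounded up to a whole number of bits = 723

723 bits


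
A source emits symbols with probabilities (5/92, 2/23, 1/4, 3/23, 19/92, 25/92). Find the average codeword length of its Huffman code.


Huffman construction (repeatedly merge the two least-probable nodes; each merge adds 1 bit to every symbol beneath it): 5/92 + 2/23 = 13/92; 3/23 + 13/92 = 25/92; 19/92 + 1/4 = 21/46; 25/92 + 25/92 = 25/46; 21/46 + 25/46 = 1. Resulting codeword lengths (in the order the probabilities were given): (4, 4, 2, 3, 2, 2). L_avg = sum(p_i * l_i) = 5/92*4 + 2/23*4 + 1/4*2 + 3/23*3 + 19/92*2 + 25/92*2 = 111/46 = 2.413

2.413 bits


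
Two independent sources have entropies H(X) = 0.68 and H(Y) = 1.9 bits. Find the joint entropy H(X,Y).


For independent variables, H(X,Y) = H(X) + H(Y) = 0.68 + 1.9 = 2.58

2.58 bits


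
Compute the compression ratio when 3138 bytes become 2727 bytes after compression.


Ratio = original / compressed = 3138 / 2727 = 1.1507

1.1507


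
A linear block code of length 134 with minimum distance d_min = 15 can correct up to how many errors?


Correction capability = floor((d-1)/2) = floor((15-1)/2) = 7

7 errors


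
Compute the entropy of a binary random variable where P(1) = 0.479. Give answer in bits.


H = -p*log2(p) - (1-p)*log2(1-p). -0.479*log2(0.479) = 0.508651; -0.521*log2(0.521) = 0.490076. H = 0.508651 + 0.490076 = 0.9987

0.9987 bits


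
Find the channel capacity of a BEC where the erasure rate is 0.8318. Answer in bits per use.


C = 1 - epsilon = 1 - 0.8318 = 0.1682

0.1682 bits


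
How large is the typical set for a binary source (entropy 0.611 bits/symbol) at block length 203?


log2|A_typical| = nH = 203 * 0.611 = 124.033, so |A_typical| ~ 2^124.033 = 2.176e+37

2.176e+37


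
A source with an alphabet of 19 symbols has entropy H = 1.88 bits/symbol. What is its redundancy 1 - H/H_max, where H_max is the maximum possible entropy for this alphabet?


H_max = log2(K) = log2(19) = 4.2479 bits/symbol. Redundancy = 1 - H/H_max = 1 - 1.88/4.2479 = 1 - 0.4426 = 0.5574

0.5574


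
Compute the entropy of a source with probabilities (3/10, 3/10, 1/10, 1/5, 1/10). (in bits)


H = -sum(p_i * log2(p_i)). Terms: -(3/10)*log2(3/10) = 0.521090; -(3/10)*log2(3/10) = 0.521090; -(1/10)*log2(1/10) = 0.332193; -(1/5)*log2(1/5) = 0.464386; -(1/10)*log2(1/10) = 0.332193. H = 0.521090 + 0.521090 + 0.332193 + 0.464386 + 0.332193 = 2.171

2.171 bits


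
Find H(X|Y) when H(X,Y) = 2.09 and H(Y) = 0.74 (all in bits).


H(X|Y) = H(X,Y) - H(Y) = 2.09 - 0.74 = 1.35

1.35 bits


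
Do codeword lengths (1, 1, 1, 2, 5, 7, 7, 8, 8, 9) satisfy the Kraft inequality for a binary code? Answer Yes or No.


Kraft sum = sum(2^(-l_i)) = 1.8066, need <= 1. Result: violated (a binary prefix-free code with these lengths cannot exist)

No


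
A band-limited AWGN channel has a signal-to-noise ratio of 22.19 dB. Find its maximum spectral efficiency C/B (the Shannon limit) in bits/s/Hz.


SNR_linear = 10^(22.19/10) = 165.577; C/B = log2(1 + SNR_linear) = log2(1 + 165.577) = 7.38

7.38 bits/s/Hz


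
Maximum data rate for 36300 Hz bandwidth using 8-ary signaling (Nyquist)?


Rate = 2 * B * log2(M) = 2 * 36300 * 3.0 = 217800.0

217800.0 bps


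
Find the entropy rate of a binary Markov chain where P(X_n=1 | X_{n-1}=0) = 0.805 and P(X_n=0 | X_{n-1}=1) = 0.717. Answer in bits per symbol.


Stationary distribution: pi_0 = p10/(p01+p10) = 0.4711, pi_1 = 0.5289. Entropy rate H' = pi_0*H(p01) + pi_1*H(p10) = 0.4711*0.7118 + 0.5289*0.8595 = 0.7899

0.7899 bits/symbol


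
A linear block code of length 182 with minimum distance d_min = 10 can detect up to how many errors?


Detection capability = d_min - 1 = 10 - 1 = 9

9 errors


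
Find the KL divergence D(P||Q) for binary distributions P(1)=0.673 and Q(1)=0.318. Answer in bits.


KL = p*log2(p/q) + (1-p)*log2((1-p)/(1-q)) = 0.673*log2(0.673/0.318) + 0.327*log2(0.327/0.682) = 0.3811

0.3811 bits


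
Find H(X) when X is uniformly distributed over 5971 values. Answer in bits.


H = log2(n) = log2(5971) = 12.5438

12.5438 bits


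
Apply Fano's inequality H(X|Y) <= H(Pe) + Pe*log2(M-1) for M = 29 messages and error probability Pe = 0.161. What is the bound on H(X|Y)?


H(Pe) = -Pe*log2(Pe) - (1-Pe)*log2(1-Pe) = -0.161*log2(0.161) - 0.839*log2(0.839) = 0.424214 + 0.212483 = 0.6367. Pe*log2(M-1) = 0.161*log2(28) = 0.773984. Bound = H(Pe) + Pe*log2(M-1) = 0.424214 + 0.212483 + 0.773984 = 1.4107

1.4107 bits


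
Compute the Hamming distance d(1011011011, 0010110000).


Count differing positions: ^ . . ^ ^ . ^ . ^ ^ = 6 differences

6


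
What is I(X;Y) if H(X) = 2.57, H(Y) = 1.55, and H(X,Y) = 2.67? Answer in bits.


I(X;Y) = H(X) + H(Y) - H(X,Y) = 2.57 + 1.55 - 2.67 = 1.45

1.45 bits


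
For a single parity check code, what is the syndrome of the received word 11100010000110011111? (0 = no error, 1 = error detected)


Syndrome = XOR of all bits = 1 XOR 1 XOR 1 XOR 0 XOR 0 XOR 0 XOR 1 XOR 0 XOR 0 XOR 0 XOR 0 XOR 1 XOR 1 XOR 0 XOR 0 XOR 1 XOR 1 XOR 1 XOR 1 XOR 1 = 1

1


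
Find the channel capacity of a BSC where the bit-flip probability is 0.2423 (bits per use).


H(p) = -p*log2(p) - (1-p)*log2(1-p) = -0.2423*log2(0.2423) - 0.7577*log2(0.7577) = 0.495536 + 0.303308 = 0.7988. C = 1 - H(p) = 1 - 0.7988 = 0.2012

0.2012 bits


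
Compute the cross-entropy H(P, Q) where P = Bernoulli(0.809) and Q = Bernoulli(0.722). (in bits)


H(P,Q) = -p*log2(q) - (1-p)*log2(1-q). -0.809*log2(0.722) = 0.380173; -0.191*log2(0.278) = 0.352747. H(P,Q) = 0.380173 + 0.352747 = 0.7329

0.7329 bits


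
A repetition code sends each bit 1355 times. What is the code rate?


Rate = k/n = 1/1355

1/1355


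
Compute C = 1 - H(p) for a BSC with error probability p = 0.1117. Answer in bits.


H(p) = -p*log2(p) - (1-p)*log2(1-p) = -0.1117*log2(0.1117) - 0.8883*log2(0.8883) = 0.353229 + 0.151794 = 0.505. C = 1 - H(p) = 1 - 0.505 = 0.495

0.495 bits


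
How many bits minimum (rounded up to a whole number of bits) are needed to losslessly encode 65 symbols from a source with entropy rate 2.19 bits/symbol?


Minimum bits >= n * H = 65 * 2.19 = 142.35, rounded up to a whole number of bits = 143

143 bits


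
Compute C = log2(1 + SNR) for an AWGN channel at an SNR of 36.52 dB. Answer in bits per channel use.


SNR_linear = 10^(36.52/10) = 4487.4539; C = log2(1 + SNR_linear) = log2(1 + 4487.4539) = 12.132

12.132 bits/channel use


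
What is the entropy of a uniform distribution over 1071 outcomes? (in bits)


H = log2(n) = log2(1071) = 10.0647

10.0647 bits


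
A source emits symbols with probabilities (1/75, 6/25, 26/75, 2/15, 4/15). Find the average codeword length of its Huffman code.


Huffman construction (repeatedly merge the two least-probable nodes; each merge adds 1 bit to every symbol beneath it): 1/75 + 2/15 = 11/75; 11/75 + 6/25 = 29/75; 4/15 + 26/75 = 46/75; 29/75 + 46/75 = 1. Resulting codeword lengths (in the order the probabilities were given): (3, 2, 2, 3, 2). L_avg = sum(p_i * l_i) = 1/75*3 + 6/25*2 + 26/75*2 + 2/15*3 + 4/15*2 = 161/75 = 2.1467

2.1467 bits


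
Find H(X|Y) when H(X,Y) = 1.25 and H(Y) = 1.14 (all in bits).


H(X|Y) = H(X,Y) - H(Y) = 1.25 - 1.14 = 0.11

0.11 bits


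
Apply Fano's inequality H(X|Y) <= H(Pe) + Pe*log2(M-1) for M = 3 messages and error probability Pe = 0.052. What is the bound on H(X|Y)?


H(Pe) = -Pe*log2(Pe) - (1-Pe)*log2(1-Pe) = -0.052*log2(0.052) - 0.948*log2(0.948) = 0.221798 + 0.073035 = 0.2948. Pe*log2(M-1) = 0.052*log2(2) = 0.052000. Bound = H(Pe) + Pe*log2(M-1) = 0.221798 + 0.073035 + 0.052000 = 0.3468

0.3468 bits


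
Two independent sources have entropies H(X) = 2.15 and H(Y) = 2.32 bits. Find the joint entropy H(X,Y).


For independent variables, H(X,Y) = H(X) + H(Y) = 2.15 + 2.32 = 4.47

4.47 bits


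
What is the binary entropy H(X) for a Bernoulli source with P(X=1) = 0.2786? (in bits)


H = -p*log2(p) - (1-p)*log2(1-p). -0.2786*log2(0.2786) = 0.513664; -0.7214*log2(0.7214) = 0.339872. H = 0.513664 + 0.339872 = 0.8535

0.8535 bits


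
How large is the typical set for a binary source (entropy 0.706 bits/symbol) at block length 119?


log2|A_typical| = nH = 119 * 0.706 = 84.014, so |A_typical| ~ 2^84.014 = 1.953e+25

1.953e+25


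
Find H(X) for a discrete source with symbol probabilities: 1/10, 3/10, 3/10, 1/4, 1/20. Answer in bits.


H = -sum(p_i * log2(p_i)). Terms: -(1/10)*log2(1/10) = 0.332193; -(3/10)*log2(3/10) = 0.521090; -(3/10)*log2(3/10) = 0.521090; -(1/4)*log2(1/4) = 0.500000; -(1/20)*log2(1/20) = 0.216096. H = 0.332193 + 0.521090 + 0.521090 + 0.500000 + 0.216096 = 2.0905

2.0905 bits


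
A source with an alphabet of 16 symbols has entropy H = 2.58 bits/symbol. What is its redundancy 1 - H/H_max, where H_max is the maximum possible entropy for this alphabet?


H_max = log2(K) = log2(16) = 4.0 bits/symbol. Redundancy = 1 - H/H_max = 1 - 2.58/4.0 = 1 - 0.645 = 0.355

0.355


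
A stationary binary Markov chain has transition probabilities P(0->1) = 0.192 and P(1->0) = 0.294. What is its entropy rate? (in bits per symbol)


Stationary distribution: pi_0 = p10/(p01+p10) = 0.6049, pi_1 = 0.3951. Entropy rate H' = pi_0*H(p01) + pi_1*H(p10) = 0.6049*0.7056 + 0.3951*0.8738 = 0.7721

0.7721 bits/symbol


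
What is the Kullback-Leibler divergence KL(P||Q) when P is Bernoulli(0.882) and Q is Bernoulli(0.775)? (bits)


KL = p*log2(p/q) + (1-p)*log2((1-p)/(1-q)) = 0.882*log2(0.882/0.775) + 0.118*log2(0.118/0.225) = 0.0547

0.0547 bits


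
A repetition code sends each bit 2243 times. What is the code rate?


Rate = k/n = 1/2243

1/2243


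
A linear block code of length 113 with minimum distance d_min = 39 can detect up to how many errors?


Detection capability = d_min - 1 = 39 - 1 = 38

38 errors


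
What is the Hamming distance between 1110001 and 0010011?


Count differing positions: ^ ^ . . . ^ . = 3 differences

3


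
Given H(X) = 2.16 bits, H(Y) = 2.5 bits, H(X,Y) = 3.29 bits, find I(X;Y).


I(X;Y) = H(X) + H(Y) - H(X,Y) = 2.16 + 2.5 - 3.29 = 1.37

1.37 bits


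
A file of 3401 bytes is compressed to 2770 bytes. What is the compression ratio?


Ratio = original / compressed = 3401 / 2770 = 1.2278

1.2278


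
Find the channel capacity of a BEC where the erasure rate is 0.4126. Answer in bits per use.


C = 1 - epsilon = 1 - 0.4126 = 0.5874

0.5874 bits


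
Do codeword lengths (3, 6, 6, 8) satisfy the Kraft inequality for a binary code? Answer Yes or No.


Kraft sum = sum(2^(-l_i)) = 0.1602, need <= 1. Result: satisfied (a binary prefix-free code with these lengths exists)

Yes


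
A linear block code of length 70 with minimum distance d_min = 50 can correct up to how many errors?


Correction capability = floor((d-1)/2) = floor((50-1)/2) = 24

24 errors


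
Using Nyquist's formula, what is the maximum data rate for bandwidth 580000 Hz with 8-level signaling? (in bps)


Rate = 2 * B * log2(M) = 2 * 580000 * 3.0 = 3480000.0

3480000.0 bps


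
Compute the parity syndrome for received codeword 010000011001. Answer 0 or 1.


Syndrome = XOR of all bits = 0 XOR 1 XOR 0 XOR 0 XOR 0 XOR 0 XOR 0 XOR 1 XOR 1 XOR 0 XOR 0 XOR 1 = 0

0


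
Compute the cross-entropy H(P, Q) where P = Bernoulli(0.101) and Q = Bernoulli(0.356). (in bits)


H(P,Q) = -p*log2(q) - (1-p)*log2(1-q). -0.101*log2(0.356) = 0.150495; -0.899*log2(0.644) = 0.570746. H(P,Q) = 0.150495 + 0.570746 = 0.7212

0.7212 bits


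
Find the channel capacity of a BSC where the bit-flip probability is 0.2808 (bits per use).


H(p) = -p*log2(p) - (1-p)*log2(1-p) = -0.2808*log2(0.2808) - 0.7192*log2(0.7192) = 0.514534 + 0.342005 = 0.8565. C = 1 - H(p) = 1 - 0.8565 = 0.1435

0.1435 bits


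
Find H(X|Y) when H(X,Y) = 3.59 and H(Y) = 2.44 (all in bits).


H(X|Y) = H(X,Y) - H(Y) = 3.59 - 2.44 = 1.15

1.15 bits


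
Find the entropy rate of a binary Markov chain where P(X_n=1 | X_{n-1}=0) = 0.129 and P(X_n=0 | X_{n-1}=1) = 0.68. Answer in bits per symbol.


Stationary distribution: pi_0 = p10/(p01+p10) = 0.8405, pi_1 = 0.1595. Entropy rate H' = pi_0*H(p01) + pi_1*H(p10) = 0.8405*0.5547 + 0.1595*0.9044 = 0.6104

0.6104 bits/symbol


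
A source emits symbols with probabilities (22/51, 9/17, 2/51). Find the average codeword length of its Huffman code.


Huffman construction (repeatedly merge the two least-probable nodes; each merge adds 1 bit to every symbol beneath it): 2/51 + 22/51 = 8/17; 8/17 + 9/17 = 1. Resulting codeword lengths (in the order the probabilities were given): (2, 1, 2). L_avg = sum(p_i * l_i) = 22/51*2 + 9/17*1 + 2/51*2 = 25/17 = 1.4706

1.4706 bits


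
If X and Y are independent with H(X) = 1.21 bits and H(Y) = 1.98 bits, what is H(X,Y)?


For independent variables, H(X,Y) = H(X) + H(Y) = 1.21 + 1.98 = 3.19

3.19 bits


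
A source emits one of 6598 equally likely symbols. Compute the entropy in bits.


H = log2(n) = log2(6598) = 12.6878

12.6878 bits


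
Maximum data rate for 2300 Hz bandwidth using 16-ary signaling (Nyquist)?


Rate = 2 * B * log2(M) = 2 * 2300 * 4.0 = 18400.0

18400.0 bps


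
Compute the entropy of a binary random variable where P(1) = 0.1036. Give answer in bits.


H = -p*log2(p) - (1-p)*log2(1-p). -0.1036*log2(0.1036) = 0.338866; -0.8964*log2(0.8964) = 0.141439. H = 0.338866 + 0.141439 = 0.4803

0.4803 bits


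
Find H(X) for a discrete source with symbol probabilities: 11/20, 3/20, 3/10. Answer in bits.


H = -sum(p_i * log2(p_i)). Terms: -(11/20)*log2(11/20) = 0.474373; -(3/20)*log2(3/20) = 0.410545; -(3/10)*log2(3/10) = 0.521090. H = 0.474373 + 0.410545 + 0.521090 = 1.406

1.406 bits


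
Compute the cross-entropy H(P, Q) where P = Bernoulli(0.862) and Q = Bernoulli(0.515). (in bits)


H(P,Q) = -p*log2(q) - (1-p)*log2(1-q). -0.862*log2(0.515) = 0.825241; -0.138*log2(0.485) = 0.144064. H(P,Q) = 0.825241 + 0.144064 = 0.9693

0.9693 bits


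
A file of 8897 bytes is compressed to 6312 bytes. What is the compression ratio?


Ratio = original / compressed = 8897 / 6312 = 1.4095

1.4095


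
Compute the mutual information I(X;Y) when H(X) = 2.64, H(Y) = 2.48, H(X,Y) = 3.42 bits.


I(X;Y) = H(X) + H(Y) - H(X,Y) = 2.64 + 2.48 - 3.42 = 1.7

1.7 bits


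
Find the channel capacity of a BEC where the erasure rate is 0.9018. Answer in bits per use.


C = 1 - epsilon = 1 - 0.9018 = 0.0982

0.0982 bits


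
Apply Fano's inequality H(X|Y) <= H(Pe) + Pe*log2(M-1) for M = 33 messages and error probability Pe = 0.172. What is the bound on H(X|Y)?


H(Pe) = -Pe*log2(Pe) - (1-Pe)*log2(1-Pe) = -0.172*log2(0.172) - 0.828*log2(0.828) = 0.436797 + 0.225462 = 0.6623. Pe*log2(M-1) = 0.172*log2(32) = 0.860000. Bound = H(Pe) + Pe*log2(M-1) = 0.436797 + 0.225462 + 0.860000 = 1.5223

1.5223 bits


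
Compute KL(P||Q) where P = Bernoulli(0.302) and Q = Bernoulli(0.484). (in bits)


KL = p*log2(p/q) + (1-p)*log2((1-p)/(1-q)) = 0.302*log2(0.302/0.484) + 0.698*log2(0.698/0.516) = 0.0987

0.0987 bits


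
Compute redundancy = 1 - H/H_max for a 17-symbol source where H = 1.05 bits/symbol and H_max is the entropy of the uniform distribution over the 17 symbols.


H_max = log2(K) = log2(17) = 4.0875 bits/symbol. Redundancy = 1 - H/H_max = 1 - 1.05/4.0875 = 1 - 0.2569 = 0.7431

0.7431


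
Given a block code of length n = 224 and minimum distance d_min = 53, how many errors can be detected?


Detection capability = d_min - 1 = 53 - 1 = 52

52 errors


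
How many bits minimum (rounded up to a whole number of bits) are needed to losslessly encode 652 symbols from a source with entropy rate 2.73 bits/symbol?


Minimum bits >= n * H = 652 * 2.73 = 1779.96, rounded up to a whole number of bits = 1780

1780 bits


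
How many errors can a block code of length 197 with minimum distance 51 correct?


Correction capability = floor((d-1)/2) = floor((51-1)/2) = 25

25 errors


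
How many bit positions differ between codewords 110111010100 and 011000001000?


Count differing positions: ^ . ^ ^ ^ ^ . ^ ^ ^ . . = 8 differences

8


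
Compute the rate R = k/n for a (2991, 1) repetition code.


Rate = k/n = 1/2991

1/2991


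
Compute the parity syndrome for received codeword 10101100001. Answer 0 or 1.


Syndrome = XOR of all bits = 1 XOR 0 XOR 1 XOR 0 XOR 1 XOR 1 XOR 0 XOR 0 XOR 0 XOR 0 XOR 1 = 1

1


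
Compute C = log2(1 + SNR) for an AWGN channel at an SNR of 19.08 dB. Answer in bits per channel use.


SNR_linear = 10^(19.08/10) = 80.9096; C = log2(1 + SNR_linear) = log2(1 + 80.9096) = 6.356

6.356 bits/channel use
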